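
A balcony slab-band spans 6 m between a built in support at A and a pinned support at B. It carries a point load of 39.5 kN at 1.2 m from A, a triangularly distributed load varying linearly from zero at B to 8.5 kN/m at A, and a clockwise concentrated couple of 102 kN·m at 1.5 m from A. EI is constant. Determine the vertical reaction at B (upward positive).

R_B = 18.47 kN

Remove the prop at B; the released (primary) structure is a cantilever built in at A.
Deflection at B on the released cantilever, summing each load's contribution:
  point load 39.5 at a = 1.2: Pa²(3L − a)/(6EI) = 159.3/EI
  triangular load, peak 8.5 at the fixed end: w₀L⁴/(30EI) = 367.2/EI
  clockwise couple 102 at a = 1.5: M₀a(2L − a)/(2EI) = 803.2/EI
  δ_0 = 1330/EI
Flexibility coefficient — unit upward force at B: δ_{BB} = L³/(3EI) = 72/EI.
Compatibility at B: δ_0 − R_B·δ_{BB} = 0, so R_B = 1330/72 = 18.47 kN.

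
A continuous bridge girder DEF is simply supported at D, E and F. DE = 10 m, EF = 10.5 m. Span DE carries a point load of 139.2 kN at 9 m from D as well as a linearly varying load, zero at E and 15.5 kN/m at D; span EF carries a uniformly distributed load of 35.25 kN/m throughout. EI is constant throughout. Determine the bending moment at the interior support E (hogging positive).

M_E = 351 kN·m

Insert a hinge at E; M_E is the redundant, and each span becomes simply supported.
Discontinuity in slope at E on the released structure — sum the simple-span end rotations:
  span DE: point load 139.2 at a = 9: Pab(L + a)/(6LEI) = 396.7/EI
  span DE: triangular load, peak 15.5: 7w₀L³/(360EI) = 301.4/EI
  span EF: UDL 35.25: wL³/(24EI) = 1700/EI
  relative rotation θ_0 = (698.1 + 1700)/EI = 2398/EI
A unit hogging moment at E produces rotation L₁/(3EI) + L₂/(3EI) = 6.833/EI.
Slope continuity at E: θ_0 = M_E·6.833/EI, so M_E = 2398/6.833 = 351 kN·m (hogging).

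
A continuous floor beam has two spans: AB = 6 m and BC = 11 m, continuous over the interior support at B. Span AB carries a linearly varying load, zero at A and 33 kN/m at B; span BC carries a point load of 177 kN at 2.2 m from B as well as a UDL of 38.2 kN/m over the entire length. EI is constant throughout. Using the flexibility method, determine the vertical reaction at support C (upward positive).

R_C = 192.5 kN

Insert a hinge at B; M_B is the redundant, and each span becomes simply supported.
Rotations at B on the released spans (each span's end-slope, ×1/EI):
  span AB: triangular load, peak 33: w₀L³/(45EI) = 158.4/EI
  span BC: point load 177 at a = 2.2: Pab(L + b)/(6LEI) = 1028/EI
  span BC: UDL 38.2: wL³/(24EI) = 2119/EI
  relative rotation θ_0 = (158.4 + 3147)/EI = 3305/EI
A unit hogging moment at B produces rotation L₁/(3EI) + L₂/(3EI) = 5.667/EI.
Compatibility: M_B·(L₁+L₂)/(3EI) = θ_0, giving M_B = 583.2 kN·m (hogging).
Span BC, ΣM about C: R_B^{BC}·11 = 3869 + 583.2, so R_B^{BC} = 404.7 kN and R_C = 597.2 − 404.7 = 192.5 kN.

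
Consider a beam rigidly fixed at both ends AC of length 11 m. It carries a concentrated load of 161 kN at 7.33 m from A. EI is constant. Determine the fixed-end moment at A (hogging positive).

M_A = 131.4 kN·m

Release both end moments; the primary structure is a simply-supported span AC with redundants M_A and M_C.
End rotations of the released simple span under the applied load (×1/EI):
  at A: point load 161 at a = 7.33: Pab(L + b)/(6LEI) = 962.7/EI
  at C: point load 161 at a = 7.33: Pab(L + a)/(6LEI) = 1203/EI
  θ_A0 = 962.7/EI,  θ_C0 = 1203/EI
Flexibility coefficients: a unit moment at one end gives L/(3EI) there and L/(6EI) at the far end, so f₁₁ = f₂₂ = 3.667/EI and f₁₂ = f₂₁ = 1.833/EI.
Compatibility — zero rotation at each built-in end:
  3.667 M_A + 1.833 M_C = 962.7
  1.833 M_A + 3.667 M_C = 1203
Solving the pair gives M_A = 131.4 kN·m and M_C = 262.4 kN·m (hogging).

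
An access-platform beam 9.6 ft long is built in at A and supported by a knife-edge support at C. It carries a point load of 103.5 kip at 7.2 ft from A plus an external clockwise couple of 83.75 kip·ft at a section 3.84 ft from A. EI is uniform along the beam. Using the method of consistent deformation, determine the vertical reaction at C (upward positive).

Take the reaction at C as the redundant and release it; the primary structure is a cantilever fixed at A.
Downward deflection at the released point C due to the loads:
  point load 103.5 at a = 7.2: Pa²(3L − a)/(6EI) = 19316/EI
  clockwise couple 83.75 at a = 3.84: M₀a(2L − a)/(2EI) = 2470/EI
  δ_0 = 21785/EI
Tip deflection under a unit load at C: L³/(3EI) = 294.9/EI.
The prop prevents deflection at C: R_C = δ_0/δ_{CC} = 21785/294.9 = 73.87 kip.

R_C = 73.87 kip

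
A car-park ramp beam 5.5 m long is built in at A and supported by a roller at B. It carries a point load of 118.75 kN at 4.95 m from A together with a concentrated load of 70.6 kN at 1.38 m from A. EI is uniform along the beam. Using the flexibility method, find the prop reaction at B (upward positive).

R_B = 107.1 kN

Choose R_B as the redundant. The primary structure is the cantilever fixed at A.
Primary-structure tip deflection at B by superposition:
  point load 118.75 at a = 4.95: Pa²(3L − a)/(6EI) = 5601/EI
  point load 70.6 at a = 1.38: Pa²(3L − a)/(6EI) = 338.8/EI
  δ_0 = 5940/EI
Tip deflection under a unit load at B: L³/(3EI) = 55.46/EI.
Compatibility at B: δ_0 − R_B·δ_{BB} = 0, so R_B = 5940/55.46 = 107.1 kN.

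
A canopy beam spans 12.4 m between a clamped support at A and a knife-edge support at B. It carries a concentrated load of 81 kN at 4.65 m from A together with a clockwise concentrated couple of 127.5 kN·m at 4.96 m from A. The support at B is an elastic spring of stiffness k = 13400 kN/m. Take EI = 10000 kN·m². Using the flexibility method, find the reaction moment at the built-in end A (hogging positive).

Release the roller at B. Primary structure: cantilever fixed at A.
Downward deflection at the released point B due to the loads:
  point load 81 at a = 4.65: Pa²(3L − a)/(6EI) = 9501/EI
  clockwise couple 127.5 at a = 4.96: M₀a(2L − a)/(2EI) = 6273/EI
  δ_0 = 15775/EI
Flexibility coefficient — unit upward force at B: δ_{BB} = L³/(3EI) = 635.5/EI.
With EI = 10000 kN·m²: δ_0 = 1.5775 m and δ_{BB} = 0.063554 m/kN.
Compatibility — the spring shortens by R_B/k under the reaction it provides: δ_0 − R_B·δ_{BB} = R_B/k. With 1/k = 0.000075 m/kN, R_B = δ_0 / (δ_{BB} + 1/k) = 1.5775 / (0.063554 + 0.000075) = 24.79 kN.
Moment equilibrium about A: M_A = Σ(load moments about A) − R_B·L = 504.1 − 24.79×12.4 = 196.7 kN·m.

M_A = 196.7 kN·m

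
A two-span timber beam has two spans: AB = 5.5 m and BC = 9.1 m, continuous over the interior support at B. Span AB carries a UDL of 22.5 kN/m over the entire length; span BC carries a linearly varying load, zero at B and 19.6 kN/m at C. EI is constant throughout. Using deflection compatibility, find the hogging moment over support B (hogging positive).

M_B = 91.06 kN·m

Insert a hinge at B; M_B is the redundant, and each span becomes simply supported.
Discontinuity in slope at B on the released structure — sum the simple-span end rotations:
  span AB: UDL 22.5: wL³/(24EI) = 156/EI
  span BC: triangular load, peak 19.6: 7w₀L³/(360EI) = 287.2/EI
  relative rotation θ_0 = (156 + 287.2)/EI = 443.2/EI
A unit hogging moment at B produces rotation L₁/(3EI) + L₂/(3EI) = 4.867/EI.
Slope continuity at B: θ_0 = M_B·4.867/EI, so M_B = 443.2/4.867 = 91.06 kN·m (hogging).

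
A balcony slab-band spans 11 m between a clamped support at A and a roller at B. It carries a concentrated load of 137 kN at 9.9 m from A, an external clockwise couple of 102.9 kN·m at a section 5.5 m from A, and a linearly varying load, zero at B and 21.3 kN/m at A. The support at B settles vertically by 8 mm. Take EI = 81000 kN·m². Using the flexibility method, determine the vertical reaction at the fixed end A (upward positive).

Choose R_B as the redundant. The primary structure is the cantilever fixed at A.
Deflection at B on the released cantilever, summing each load's contribution:
  point load 137 at a = 9.9: Pa²(3L − a)/(6EI) = 51695/EI
  clockwise couple 102.9 at a = 5.5: M₀a(2L − a)/(2EI) = 4669/EI
  triangular load, peak 21.3 at the fixed end: w₀L⁴/(30EI) = 10395/EI
  δ_0 = 66760/EI
Flexibility coefficient — unit upward force at B: δ_{BB} = L³/(3EI) = 443.7/EI.
With EI = 81000 kN·m²: δ_0 = 0.82419 m and δ_{BB} = 0.005477 m/kN.
Compatibility — the beam at B must follow the support down by 0.008 m: δ_0 − R_B·δ_{BB} = 0.008, so R_B = (0.82419 − 0.008)/0.005477 = 149 kN.
Vertical equilibrium: R_A = ΣP − R_B = 254.2 − 149 = 105.1 kN.

R_A = 105.1 kN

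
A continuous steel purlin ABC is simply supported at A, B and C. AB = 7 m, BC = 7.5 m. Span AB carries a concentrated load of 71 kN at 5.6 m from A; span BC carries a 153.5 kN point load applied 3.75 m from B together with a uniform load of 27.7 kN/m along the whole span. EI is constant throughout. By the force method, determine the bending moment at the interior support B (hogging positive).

Insert a hinge at B; M_B is the redundant, and each span becomes simply supported.
End slopes at the hinge B, treating each span as simply supported:
  span AB: point load 71 at a = 5.6: Pab(L + a)/(6LEI) = 167/EI
  span BC: point load 153.5 at a = 3.75: Pab(L + b)/(6LEI) = 539.6/EI
  span BC: UDL 27.7: wL³/(24EI) = 486.9/EI
  relative rotation θ_0 = (167 + 1027)/EI = 1194/EI
A unit hogging moment at B produces rotation L₁/(3EI) + L₂/(3EI) = 4.833/EI.
Slope continuity at B: θ_0 = M_B·4.833/EI, so M_B = 1194/4.833 = 246.9 kN·m (hogging).

M_B = 246.9 kN·m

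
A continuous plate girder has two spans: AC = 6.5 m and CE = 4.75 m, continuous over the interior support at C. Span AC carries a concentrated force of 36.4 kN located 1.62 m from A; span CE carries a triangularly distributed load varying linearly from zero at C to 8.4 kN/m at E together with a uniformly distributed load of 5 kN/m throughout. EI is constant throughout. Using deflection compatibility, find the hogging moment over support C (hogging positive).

Take M_C as the redundant. Released structure: two simple spans AC and CE with a hinge at C.
Rotations at C on the released spans (each span's end-slope, ×1/EI):
  span AC: point load 36.4 at a = 1.62: Pab(L + a)/(6LEI) = 59.91/EI
  span CE: triangular load, peak 8.4: 7w₀L³/(360EI) = 17.5/EI
  span CE: UDL 5: wL³/(24EI) = 22.33/EI
  relative rotation θ_0 = (59.91 + 39.83)/EI = 99.75/EI
A unit hogging moment at C produces rotation L₁/(3EI) + L₂/(3EI) = 3.75/EI.
Compatibility: M_C·(L₁+L₂)/(3EI) = θ_0, giving M_C = 26.6 kN·m (hogging).

M_C = 26.6 kN·m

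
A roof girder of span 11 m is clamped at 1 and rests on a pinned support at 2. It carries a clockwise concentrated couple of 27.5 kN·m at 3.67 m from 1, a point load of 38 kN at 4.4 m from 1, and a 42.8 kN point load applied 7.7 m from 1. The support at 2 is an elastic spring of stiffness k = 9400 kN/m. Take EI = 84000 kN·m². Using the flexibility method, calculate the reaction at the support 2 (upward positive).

Remove the prop at 2; the released (primary) structure is a cantilever built in at 1.
Free-end deflection of the primary structure under the applied loading (downward +):
  clockwise couple 27.5 at a = 3.67: M₀a(2L − a)/(2EI) = 925/EI
  point load 38 at a = 4.4: Pa²(3L − a)/(6EI) = 3507/EI
  point load 42.8 at a = 7.7: Pa²(3L − a)/(6EI) = 10700/EI
  δ_0 = 15132/EI
Flexibility coefficient — unit upward force at 2: δ_{22} = L³/(3EI) = 443.7/EI.
With EI = 84000 kN·m²: δ_0 = 0.18014 m and δ_{22} = 0.005282 m/kN.
Compatibility — the spring shortens by R_2/k under the reaction it provides: δ_0 − R_2·δ_{22} = R_2/k. With 1/k = 0.000106 m/kN, R_2 = δ_0 / (δ_{22} + 1/k) = 0.18014 / (0.005282 + 0.000106) = 33.43 kN.

R_2 = 33.43 kN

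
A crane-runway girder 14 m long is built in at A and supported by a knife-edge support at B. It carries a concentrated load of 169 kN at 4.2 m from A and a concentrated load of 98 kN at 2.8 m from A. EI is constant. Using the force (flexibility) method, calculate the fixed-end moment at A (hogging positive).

Choose R_B as the redundant. The primary structure is the cantilever fixed at A.
Deflection at B on the released cantilever, summing each load's contribution:
  point load 169 at a = 4.2: Pa²(3L − a)/(6EI) = 18781/EI
  point load 98 at a = 2.8: Pa²(3L − a)/(6EI) = 5020/EI
  δ_0 = 23801/EI
Flexibility coefficient — unit upward force at B: δ_{BB} = L³/(3EI) = 914.7/EI.
Compatibility at B: δ_0 − R_B·δ_{BB} = 0, so R_B = 23801/914.7 = 26.02 kN.
Moment equilibrium about A: M_A = Σ(load moments about A) − R_B·L = 984.2 − 26.02×14 = 619.9 kN·m.

M_A = 619.9 kN·m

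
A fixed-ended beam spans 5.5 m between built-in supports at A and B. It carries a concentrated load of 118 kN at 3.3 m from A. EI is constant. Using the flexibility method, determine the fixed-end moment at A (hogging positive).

M_A = 62.3 kN·m

Release both end moments; the primary structure is a simply-supported span AB with redundants M_A and M_B.
End rotations of the released simple span under the applied load (×1/EI):
  at A: point load 118 at a = 3.3: Pab(L + b)/(6LEI) = 199.9/EI
  at B: point load 118 at a = 3.3: Pab(L + a)/(6LEI) = 228.4/EI
  θ_A0 = 199.9/EI,  θ_B0 = 228.4/EI
Flexibility coefficients: a unit moment at one end gives L/(3EI) there and L/(6EI) at the far end, so f₁₁ = f₂₂ = 1.833/EI and f₁₂ = f₂₁ = 0.9167/EI.
Compatibility — zero rotation at each built-in end:
  1.833 M_A + 0.9167 M_B = 199.9
  0.9167 M_A + 1.833 M_B = 228.4
Solving the pair gives M_A = 62.3 kN·m and M_B = 93.46 kN·m (hogging).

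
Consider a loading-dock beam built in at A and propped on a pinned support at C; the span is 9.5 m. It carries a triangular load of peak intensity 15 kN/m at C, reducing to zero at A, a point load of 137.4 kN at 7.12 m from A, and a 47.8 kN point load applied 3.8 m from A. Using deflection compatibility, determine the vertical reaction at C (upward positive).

R_C = 136 kN

Choose R_C as the redundant. The primary structure is the cantilever fixed at A.
Free-end deflection of the primary structure under the applied loading (downward +):
  triangular load, peak 15 at the free end: 11w₀L⁴/(120EI) = 11199/EI
  point load 137.4 at a = 7.12: Pa²(3L − a)/(6EI) = 24820/EI
  point load 47.8 at a = 3.8: Pa²(3L − a)/(6EI) = 2841/EI
  δ_0 = 38861/EI
Flexibility coefficient — unit upward force at C: δ_{CC} = L³/(3EI) = 285.8/EI.
Compatibility at C: δ_0 − R_C·δ_{CC} = 0, so R_C = 38861/285.8 = 136 kN.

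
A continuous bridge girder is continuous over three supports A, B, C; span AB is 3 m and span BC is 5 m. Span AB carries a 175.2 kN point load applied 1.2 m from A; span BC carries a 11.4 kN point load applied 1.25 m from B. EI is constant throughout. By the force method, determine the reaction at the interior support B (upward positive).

R_B = 99.41 kN

Release continuity at B by inserting a hinge; the redundant is the internal moment M_B. The primary structure is two simply-supported spans AB and BC.
Rotations at B on the released spans (each span's end-slope, ×1/EI):
  span AB: point load 175.2 at a = 1.2: Pab(L + a)/(6LEI) = 88.3/EI
  span BC: point load 11.4 at a = 1.25: Pab(L + b)/(6LEI) = 15.59/EI
  relative rotation θ_0 = (88.3 + 15.59)/EI = 103.9/EI
A unit hogging moment at B produces rotation L₁/(3EI) + L₂/(3EI) = 2.667/EI.
Compatibility: M_B·(L₁+L₂)/(3EI) = θ_0, giving M_B = 38.96 kN·m (hogging).
Span AB, ΣM about A with M_B applied at B: R_B^{AB}·3 = 210.2 + 38.96, so R_B^{AB} = 83.07 kN and R_A = 175.2 − 83.07 = 92.13 kN.
Span BC, ΣM about C: R_B^{BC}·5 = 42.75 + 38.96, so R_B^{BC} = 16.34 kN and R_C = 11.4 − 16.34 = -4.942 kN.
R_B = 83.07 + 16.34 = 99.41 kN.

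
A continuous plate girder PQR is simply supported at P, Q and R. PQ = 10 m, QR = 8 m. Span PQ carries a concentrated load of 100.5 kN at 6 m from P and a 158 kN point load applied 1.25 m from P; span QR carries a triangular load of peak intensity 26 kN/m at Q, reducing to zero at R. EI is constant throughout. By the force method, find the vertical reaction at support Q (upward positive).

Insert a hinge at Q; M_Q is the redundant, and each span becomes simply supported.
Rotations at Q on the released spans (each span's end-slope, ×1/EI):
  span PQ: point load 100.5 at a = 6: Pab(L + a)/(6LEI) = 643.2/EI
  span PQ: point load 158 at a = 1.25: Pab(L + a)/(6LEI) = 324/EI
  span QR: triangular load, peak 26: w₀L³/(45EI) = 295.8/EI
  relative rotation θ_0 = (967.2 + 295.8)/EI = 1263/EI
A unit hogging moment at Q produces rotation L₁/(3EI) + L₂/(3EI) = 6/EI.
Compatibility: M_Q·(L₁+L₂)/(3EI) = θ_0, giving M_Q = 210.5 kN·m (hogging).
Span PQ, ΣM about P with M_Q applied at Q: R_Q^{PQ}·10 = 800.5 + 210.5, so R_Q^{PQ} = 101.1 kN and R_P = 258.5 − 101.1 = 157.4 kN.
Span QR, ΣM about R: R_Q^{QR}·8 = 554.7 + 210.5, so R_Q^{QR} = 95.65 kN and R_R = 104 − 95.65 = 8.353 kN.
R_Q = 101.1 + 95.65 = 196.7 kN.

R_Q = 196.7 kN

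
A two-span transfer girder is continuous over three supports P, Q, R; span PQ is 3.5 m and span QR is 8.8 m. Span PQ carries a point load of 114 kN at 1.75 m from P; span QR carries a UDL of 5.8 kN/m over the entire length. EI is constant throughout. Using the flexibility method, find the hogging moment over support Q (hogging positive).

Release continuity at Q by inserting a hinge; the redundant is the internal moment M_Q. The primary structure is two simply-supported spans PQ and QR.
Discontinuity in slope at Q on the released structure — sum the simple-span end rotations:
  span PQ: point load 114 at a = 1.75: Pab(L + a)/(6LEI) = 87.28/EI
  span QR: UDL 5.8: wL³/(24EI) = 164.7/EI
  relative rotation θ_0 = (87.28 + 164.7)/EI = 252/EI
A unit hogging moment at Q produces rotation L₁/(3EI) + L₂/(3EI) = 4.1/EI.
Slope continuity at Q: θ_0 = M_Q·4.1/EI, so M_Q = 252/4.1 = 61.46 kN·m (hogging).

M_Q = 61.46 kN·m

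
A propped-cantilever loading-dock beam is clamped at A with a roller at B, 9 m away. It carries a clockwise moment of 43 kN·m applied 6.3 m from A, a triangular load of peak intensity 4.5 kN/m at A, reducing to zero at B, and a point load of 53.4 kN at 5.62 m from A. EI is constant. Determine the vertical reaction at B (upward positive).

R_B = 35.3 kN

Release the roller at B. Primary structure: cantilever fixed at A.
Deflection at B on the released cantilever, summing each load's contribution:
  clockwise couple 43 at a = 6.3: M₀a(2L − a)/(2EI) = 1585/EI
  triangular load, peak 4.5 at the fixed end: w₀L⁴/(30EI) = 984.1/EI
  point load 53.4 at a = 5.62: Pa²(3L − a)/(6EI) = 6010/EI
  δ_0 = 8579/EI
Flexibility coefficient — unit upward force at B: δ_{BB} = L³/(3EI) = 243/EI.
The prop prevents deflection at B: R_B = δ_0/δ_{BB} = 8579/243 = 35.3 kN.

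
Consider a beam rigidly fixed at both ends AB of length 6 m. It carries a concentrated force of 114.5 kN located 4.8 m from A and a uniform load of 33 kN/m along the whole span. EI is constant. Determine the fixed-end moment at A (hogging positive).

M_A = 121 kN·m

Take the two fixed-end moments M_A, M_B as redundants; the released structure is the simple span AB.
Simple-span end rotations at A and B under the given loads:
  at A: point load 114.5 at a = 4.8: Pab(L + b)/(6LEI) = 131.9/EI
  at B: point load 114.5 at a = 4.8: Pab(L + a)/(6LEI) = 197.9/EI
  at A: UDL 33: wL³/(24EI) = 297/EI
  at B: UDL 33: wL³/(24EI) = 297/EI
  θ_A0 = 428.9/EI,  θ_B0 = 494.9/EI
Flexibility coefficients: a unit moment at one end gives L/(3EI) there and L/(6EI) at the far end, so f₁₁ = f₂₂ = 2/EI and f₁₂ = f₂₁ = 1/EI.
Compatibility — zero rotation at each built-in end:
  2 M_A + 1 M_B = 428.9
  1 M_A + 2 M_B = 494.9
Solving the pair gives M_A = 121 kN·m and M_B = 186.9 kN·m (hogging).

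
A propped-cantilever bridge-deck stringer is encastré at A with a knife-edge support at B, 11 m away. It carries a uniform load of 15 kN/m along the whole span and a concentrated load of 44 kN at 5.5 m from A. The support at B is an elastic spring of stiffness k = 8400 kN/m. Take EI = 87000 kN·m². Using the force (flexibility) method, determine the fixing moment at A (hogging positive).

M_A = 336.6 kN·m

Remove the prop at B; the released (primary) structure is a cantilever built in at A.
Downward deflection at the released point B due to the loads:
  UDL 15: wL⁴/(8EI) = 27452/EI
  point load 44 at a = 5.5: Pa²(3L − a)/(6EI) = 6100/EI
  δ_0 = 33552/EI
Tip deflection under a unit load at B: L³/(3EI) = 443.7/EI.
With EI = 87000 kN·m²: δ_0 = 0.38566 m and δ_{BB} = 0.0051 m/kN.
Compatibility — the spring shortens by R_B/k under the reaction it provides: δ_0 − R_B·δ_{BB} = R_B/k. With 1/k = 0.000119 m/kN, R_B = δ_0 / (δ_{BB} + 1/k) = 0.38566 / (0.0051 + 0.000119) = 73.9 kN.
Moment equilibrium about A: M_A = Σ(load moments about A) − R_B·L = 1150 − 73.9×11 = 336.6 kN·m.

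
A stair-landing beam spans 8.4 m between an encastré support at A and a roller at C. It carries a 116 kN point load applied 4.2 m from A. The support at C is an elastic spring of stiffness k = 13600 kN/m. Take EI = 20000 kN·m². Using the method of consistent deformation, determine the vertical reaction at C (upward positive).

Take the reaction at C as the redundant and release it; the primary structure is a cantilever fixed at A.
Primary-structure tip deflection at C by superposition:
  point load 116 at a = 4.2: Pa²(3L − a)/(6EI) = 7162/EI
Flexibility coefficient — unit upward force at C: δ_{CC} = L³/(3EI) = 197.6/EI.
With EI = 20000 kN·m²: δ_0 = 0.35809 m and δ_{CC} = 0.009878 m/kN.
Compatibility — the spring shortens by R_C/k under the reaction it provides: δ_0 − R_C·δ_{CC} = R_C/k. With 1/k = 0.000074 m/kN, R_C = δ_0 / (δ_{CC} + 1/k) = 0.35809 / (0.009878 + 0.000074) = 35.98 kN.

R_C = 35.98 kN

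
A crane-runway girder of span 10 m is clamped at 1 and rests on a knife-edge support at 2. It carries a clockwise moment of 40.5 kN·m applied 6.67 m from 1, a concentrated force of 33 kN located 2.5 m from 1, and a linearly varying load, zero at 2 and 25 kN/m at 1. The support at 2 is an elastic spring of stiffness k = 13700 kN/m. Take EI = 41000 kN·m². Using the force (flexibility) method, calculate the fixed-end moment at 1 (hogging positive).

M_1 = 210.3 kN·m

Release the roller at 2. Primary structure: cantilever fixed at 1.
Deflection at 2 on the released cantilever, summing each load's contribution:
  clockwise couple 40.5 at a = 6.67: M₀a(2L − a)/(2EI) = 1800/EI
  point load 33 at a = 2.5: Pa²(3L − a)/(6EI) = 945.3/EI
  triangular load, peak 25 at the fixed end: w₀L⁴/(30EI) = 8333/EI
  δ_0 = 11079/EI
Flexibility coefficient — unit upward force at 2: δ_{22} = L³/(3EI) = 333.3/EI.
With EI = 41000 kN·m²: δ_0 = 0.27022 m and δ_{22} = 0.00813 m/kN.
Compatibility — the spring shortens by R_2/k under the reaction it provides: δ_0 − R_2·δ_{22} = R_2/k. With 1/k = 0.000073 m/kN, R_2 = δ_0 / (δ_{22} + 1/k) = 0.27022 / (0.00813 + 0.000073) = 32.94 kN.
Moment equilibrium about 1: M_1 = Σ(load moments about 1) − R_2·L = 539.7 − 32.94×10 = 210.3 kN·m.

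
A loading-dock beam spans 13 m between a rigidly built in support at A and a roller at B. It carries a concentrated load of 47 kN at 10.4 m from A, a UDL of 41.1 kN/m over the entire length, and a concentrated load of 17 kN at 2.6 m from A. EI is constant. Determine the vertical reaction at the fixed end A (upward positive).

R_A = 363.9 kN

Release the roller at B. Primary structure: cantilever fixed at A.
Deflection at B on the released cantilever, summing each load's contribution:
  point load 47 at a = 10.4: Pa²(3L − a)/(6EI) = 24231/EI
  UDL 41.1: wL⁴/(8EI) = 146732/EI
  point load 17 at a = 2.6: Pa²(3L − a)/(6EI) = 697.2/EI
  δ_0 = 171661/EI
Flexibility coefficient — unit upward force at B: δ_{BB} = L³/(3EI) = 732.3/EI.
The prop prevents deflection at B: R_B = δ_0/δ_{BB} = 171661/732.3 = 234.4 kN.
Vertical equilibrium: R_A = ΣP − R_B = 598.3 − 234.4 = 363.9 kN.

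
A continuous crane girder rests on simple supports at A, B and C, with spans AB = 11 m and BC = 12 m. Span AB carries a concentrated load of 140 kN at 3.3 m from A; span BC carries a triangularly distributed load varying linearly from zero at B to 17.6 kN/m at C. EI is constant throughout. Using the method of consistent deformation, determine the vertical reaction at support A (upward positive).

Take M_B as the redundant. Released structure: two simple spans AB and BC with a hinge at B.
Rotations at B on the released spans (each span's end-slope, ×1/EI):
  span AB: point load 140 at a = 3.3: Pab(L + a)/(6LEI) = 770.8/EI
  span BC: triangular load, peak 17.6: 7w₀L³/(360EI) = 591.4/EI
  relative rotation θ_0 = (770.8 + 591.4)/EI = 1362/EI
A unit hogging moment at B produces rotation L₁/(3EI) + L₂/(3EI) = 7.667/EI.
Slope continuity at B: θ_0 = M_B·7.667/EI, so M_B = 1362/7.667 = 177.7 kN·m (hogging).
Span AB, ΣM about A with M_B applied at B: R_B^{AB}·11 = 462 + 177.7, so R_B^{AB} = 58.15 kN and R_A = 140 − 58.15 = 81.85 kN.

R_A = 81.85 kN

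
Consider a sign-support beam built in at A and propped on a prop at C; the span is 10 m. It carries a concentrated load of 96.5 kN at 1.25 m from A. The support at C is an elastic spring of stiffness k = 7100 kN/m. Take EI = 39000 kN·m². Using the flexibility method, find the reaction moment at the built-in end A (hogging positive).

M_A = 99.3 kN·m

Take the reaction at C as the redundant and release it; the primary structure is a cantilever fixed at A.
Primary-structure tip deflection at C by superposition:
  point load 96.5 at a = 1.25: Pa²(3L − a)/(6EI) = 722.5/EI
Tip deflection under a unit load at C: L³/(3EI) = 333.3/EI.
With EI = 39000 kN·m²: δ_0 = 0.018525 m and δ_{CC} = 0.008547 m/kN.
Compatibility — the spring shortens by R_C/k under the reaction it provides: δ_0 − R_C·δ_{CC} = R_C/k. With 1/k = 0.000141 m/kN, R_C = δ_0 / (δ_{CC} + 1/k) = 0.018525 / (0.008547 + 0.000141) = 2.132 kN.
Moment equilibrium about A: M_A = Σ(load moments about A) − R_C·L = 120.6 − 2.132×10 = 99.3 kN·m.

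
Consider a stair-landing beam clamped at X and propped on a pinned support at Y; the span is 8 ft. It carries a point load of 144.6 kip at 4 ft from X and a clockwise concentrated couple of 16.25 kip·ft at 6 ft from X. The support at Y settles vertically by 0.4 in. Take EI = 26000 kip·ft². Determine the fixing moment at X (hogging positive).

Choose R_Y as the redundant. The primary structure is the cantilever fixed at X.
Free-end deflection of the primary structure under the applied loading (downward +):
  point load 144.6 at a = 4: Pa²(3L − a)/(6EI) = 7712/EI
  clockwise couple 16.25 at a = 6: M₀a(2L − a)/(2EI) = 487.5/EI
  δ_0 = 8200/EI
Tip deflection under a unit load at Y: L³/(3EI) = 170.7/EI.
With EI = 26000 kip·ft²: δ_0 = 0.31537 ft and δ_{YY} = 0.006564 ft/kip.
Compatibility — the beam at Y must follow the support down by 0.03333 ft: δ_0 − R_Y·δ_{YY} = 0.03333, so R_Y = (0.31537 − 0.03333)/0.006564 = 42.97 kip.
Moment equilibrium about X: M_X = Σ(load moments about X) − R_Y·L = 594.6 − 42.97×8 = 250.9 kip·ft.

M_X = 250.9 kip·ft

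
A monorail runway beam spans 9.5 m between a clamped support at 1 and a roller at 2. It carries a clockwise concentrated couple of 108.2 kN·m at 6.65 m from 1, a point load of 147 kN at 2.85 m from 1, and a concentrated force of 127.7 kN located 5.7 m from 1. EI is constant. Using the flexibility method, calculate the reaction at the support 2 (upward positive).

R_2 = 88.57 kN

Remove the prop at 2; the released (primary) structure is a cantilever built in at 1.
Free-end deflection of the primary structure under the applied loading (downward +):
  clockwise couple 108.2 at a = 6.65: M₀a(2L − a)/(2EI) = 4443/EI
  point load 147 at a = 2.85: Pa²(3L − a)/(6EI) = 5104/EI
  point load 127.7 at a = 5.7: Pa²(3L − a)/(6EI) = 15766/EI
  δ_0 = 25314/EI
Tip deflection under a unit load at 2: L³/(3EI) = 285.8/EI.
The prop prevents deflection at 2: R_2 = δ_0/δ_{22} = 25314/285.8 = 88.57 kN.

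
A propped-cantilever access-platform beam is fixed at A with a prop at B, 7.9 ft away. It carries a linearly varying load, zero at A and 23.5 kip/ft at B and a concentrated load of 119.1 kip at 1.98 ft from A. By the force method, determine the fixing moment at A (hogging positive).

M_A = 240.1 kip·ft

Remove the prop at B; the released (primary) structure is a cantilever built in at A.
Downward deflection at the released point B due to the loads:
  triangular load, peak 23.5 at the free end: 11w₀L⁴/(120EI) = 8390/EI
  point load 119.1 at a = 1.98: Pa²(3L − a)/(6EI) = 1690/EI
  δ_0 = 10081/EI
Flexibility coefficient — unit upward force at B: δ_{BB} = L³/(3EI) = 164.3/EI.
The prop prevents deflection at B: R_B = δ_0/δ_{BB} = 10081/164.3 = 61.34 kip.
Moment equilibrium about A: M_A = Σ(load moments about A) − R_B·L = 724.7 − 61.34×7.9 = 240.1 kip·ft.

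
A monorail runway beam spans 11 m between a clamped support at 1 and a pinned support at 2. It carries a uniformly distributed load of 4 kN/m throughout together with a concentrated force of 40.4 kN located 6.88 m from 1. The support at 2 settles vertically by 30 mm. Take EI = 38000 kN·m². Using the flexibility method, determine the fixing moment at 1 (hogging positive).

M_1 = 160.3 kN·m

Take the reaction at 2 as the redundant and release it; the primary structure is a cantilever fixed at 1.
Free-end deflection of the primary structure under the applied loading (downward +):
  UDL 4: wL⁴/(8EI) = 7320/EI
  point load 40.4 at a = 6.88: Pa²(3L − a)/(6EI) = 8325/EI
  δ_0 = 15645/EI
Tip deflection under a unit load at 2: L³/(3EI) = 443.7/EI.
With EI = 38000 kN·m²: δ_0 = 0.41172 m and δ_{22} = 0.011675 m/kN.
Compatibility — the beam at 2 must follow the support down by 0.03 m: δ_0 − R_2·δ_{22} = 0.03, so R_2 = (0.41172 − 0.03)/0.011675 = 32.69 kN.
Moment equilibrium about 1: M_1 = Σ(load moments about 1) − R_2·L = 520 − 32.69×11 = 160.3 kN·m.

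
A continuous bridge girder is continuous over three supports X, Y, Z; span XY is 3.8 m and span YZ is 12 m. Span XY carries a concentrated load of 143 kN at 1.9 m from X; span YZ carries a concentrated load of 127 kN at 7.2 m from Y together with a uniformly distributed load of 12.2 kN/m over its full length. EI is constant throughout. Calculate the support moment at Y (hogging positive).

Insert a hinge at Y; M_Y is the redundant, and each span becomes simply supported.
Rotations at Y on the released spans (each span's end-slope, ×1/EI):
  span XY: point load 143 at a = 1.9: Pab(L + a)/(6LEI) = 129.1/EI
  span YZ: point load 127 at a = 7.2: Pab(L + b)/(6LEI) = 1024/EI
  span YZ: UDL 12.2: wL³/(24EI) = 878.4/EI
  relative rotation θ_0 = (129.1 + 1903)/EI = 2032/EI
A unit hogging moment at Y produces rotation L₁/(3EI) + L₂/(3EI) = 5.267/EI.
Compatibility: M_Y·(L₁+L₂)/(3EI) = θ_0, giving M_Y = 385.7 kN·m (hogging).

M_Y = 385.7 kN·m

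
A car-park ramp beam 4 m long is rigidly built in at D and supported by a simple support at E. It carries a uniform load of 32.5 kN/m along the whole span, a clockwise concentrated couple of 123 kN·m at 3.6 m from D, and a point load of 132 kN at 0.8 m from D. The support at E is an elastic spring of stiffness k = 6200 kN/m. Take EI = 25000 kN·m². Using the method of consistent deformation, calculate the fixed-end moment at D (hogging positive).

Remove the prop at E; the released (primary) structure is a cantilever built in at D.
Deflection at E on the released cantilever, summing each load's contribution:
  UDL 32.5: wL⁴/(8EI) = 1040/EI
  clockwise couple 123 at a = 3.6: M₀a(2L − a)/(2EI) = 974.2/EI
  point load 132 at a = 0.8: Pa²(3L − a)/(6EI) = 157.7/EI
  δ_0 = 2172/EI
Flexibility coefficient — unit upward force at E: δ_{EE} = L³/(3EI) = 21.33/EI.
With EI = 25000 kN·m²: δ_0 = 0.086874 m and δ_{EE} = 0.000853 m/kN.
Compatibility — the spring shortens by R_E/k under the reaction it provides: δ_0 − R_E·δ_{EE} = R_E/k. With 1/k = 0.000161 m/kN, R_E = δ_0 / (δ_{EE} + 1/k) = 0.086874 / (0.000853 + 0.000161) = 85.62 kN.
Moment equilibrium about D: M_D = Σ(load moments about D) − R_E·L = 488.6 − 85.62×4 = 146.1 kN·m.

M_D = 146.1 kN·m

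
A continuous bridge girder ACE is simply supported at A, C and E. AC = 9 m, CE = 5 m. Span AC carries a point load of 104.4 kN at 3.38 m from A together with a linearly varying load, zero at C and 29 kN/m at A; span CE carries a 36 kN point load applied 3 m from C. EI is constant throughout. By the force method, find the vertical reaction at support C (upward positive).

Take M_C as the redundant. Released structure: two simple spans AC and CE with a hinge at C.
End slopes at the hinge C, treating each span as simply supported:
  span AC: point load 104.4 at a = 3.38: Pab(L + a)/(6LEI) = 454.7/EI
  span AC: triangular load, peak 29: 7w₀L³/(360EI) = 411.1/EI
  span CE: point load 36 at a = 3: Pab(L + b)/(6LEI) = 50.4/EI
  relative rotation θ_0 = (865.7 + 50.4)/EI = 916.1/EI
A unit hogging moment at C produces rotation L₁/(3EI) + L₂/(3EI) = 4.667/EI.
Compatibility: M_C·(L₁+L₂)/(3EI) = θ_0, giving M_C = 196.3 kN·m (hogging).
Span AC, ΣM about A with M_C applied at C: R_C^{AC}·9 = 744.4 + 196.3, so R_C^{AC} = 104.5 kN and R_A = 234.9 − 104.5 = 130.4 kN.
Span CE, ΣM about E: R_C^{CE}·5 = 72 + 196.3, so R_C^{CE} = 53.66 kN and R_E = 36 − 53.66 = -17.66 kN.
R_C = 104.5 + 53.66 = 158.2 kN.

R_C = 158.2 kN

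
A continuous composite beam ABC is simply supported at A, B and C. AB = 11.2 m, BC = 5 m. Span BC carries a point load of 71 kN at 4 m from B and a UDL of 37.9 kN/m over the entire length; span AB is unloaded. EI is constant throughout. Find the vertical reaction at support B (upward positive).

Take M_B as the redundant. Released structure: two simple spans AB and BC with a hinge at B.
Discontinuity in slope at B on the released structure — sum the simple-span end rotations:
  span BC: point load 71 at a = 4: Pab(L + b)/(6LEI) = 56.8/EI
  span BC: UDL 37.9: wL³/(24EI) = 197.4/EI
  relative rotation θ_0 = (0 + 254.2)/EI = 254.2/EI
A unit hogging moment at B produces rotation L₁/(3EI) + L₂/(3EI) = 5.4/EI.
Compatibility: M_B·(L₁+L₂)/(3EI) = θ_0, giving M_B = 47.07 kN·m (hogging).
Span AB, ΣM about A with M_B applied at B: R_B^{AB}·11.2 = 0 + 47.07, so R_B^{AB} = 4.203 kN and R_A = 0 − 4.203 = -4.203 kN.
Span BC, ΣM about C: R_B^{BC}·5 = 544.8 + 47.07, so R_B^{BC} = 118.4 kN and R_C = 260.5 − 118.4 = 142.1 kN.
R_B = 4.203 + 118.4 = 122.6 kN.

R_B = 122.6 kN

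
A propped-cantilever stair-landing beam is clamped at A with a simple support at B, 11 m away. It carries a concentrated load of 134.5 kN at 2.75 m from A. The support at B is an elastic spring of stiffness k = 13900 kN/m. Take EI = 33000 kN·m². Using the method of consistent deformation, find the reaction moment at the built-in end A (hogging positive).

Take the reaction at B as the redundant and release it; the primary structure is a cantilever fixed at A.
Downward deflection at the released point B due to the loads:
  point load 134.5 at a = 2.75: Pa²(3L − a)/(6EI) = 5128/EI
Flexibility coefficient — unit upward force at B: δ_{BB} = L³/(3EI) = 443.7/EI.
With EI = 33000 kN·m²: δ_0 = 0.1554 m and δ_{BB} = 0.013444 m/kN.
Compatibility — the spring shortens by R_B/k under the reaction it provides: δ_0 − R_B·δ_{BB} = R_B/k. With 1/k = 0.000072 m/kN, R_B = δ_0 / (δ_{BB} + 1/k) = 0.1554 / (0.013444 + 0.000072) = 11.5 kN.
Moment equilibrium about A: M_A = Σ(load moments about A) − R_B·L = 369.9 − 11.5×11 = 243.4 kN·m.

M_A = 243.4 kN·m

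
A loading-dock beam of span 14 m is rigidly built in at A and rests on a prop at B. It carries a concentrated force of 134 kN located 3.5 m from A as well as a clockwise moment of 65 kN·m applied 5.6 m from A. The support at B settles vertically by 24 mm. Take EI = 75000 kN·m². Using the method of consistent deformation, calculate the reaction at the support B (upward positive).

Remove the prop at B; the released (primary) structure is a cantilever built in at A.
Downward deflection at the released point B due to the loads:
  point load 134 at a = 3.5: Pa²(3L − a)/(6EI) = 10533/EI
  clockwise couple 65 at a = 5.6: M₀a(2L − a)/(2EI) = 4077/EI
  δ_0 = 14610/EI
Tip deflection under a unit load at B: L³/(3EI) = 914.7/EI.
With EI = 75000 kN·m²: δ_0 = 0.1948 m and δ_{BB} = 0.012196 m/kN.
Compatibility — the beam at B must follow the support down by 0.024 m: δ_0 − R_B·δ_{BB} = 0.024, so R_B = (0.1948 − 0.024)/0.012196 = 14 kN.

R_B = 14 kN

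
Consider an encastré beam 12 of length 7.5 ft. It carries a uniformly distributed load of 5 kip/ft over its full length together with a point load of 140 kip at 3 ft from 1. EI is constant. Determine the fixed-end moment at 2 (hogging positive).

M_2 = 124.2 kip·ft

Take the two fixed-end moments M_1, M_2 as redundants; the released structure is the simple span 12.
End rotations of the released simple span under the applied load (×1/EI):
  at 1: UDL 5: wL³/(24EI) = 87.89/EI
  at 2: UDL 5: wL³/(24EI) = 87.89/EI
  at 1: point load 140 at a = 3: Pab(L + b)/(6LEI) = 504/EI
  at 2: point load 140 at a = 3: Pab(L + a)/(6LEI) = 441/EI
  θ_10 = 591.9/EI,  θ_20 = 528.9/EI
Flexibility coefficients: a unit moment at one end gives L/(3EI) there and L/(6EI) at the far end, so f₁₁ = f₂₂ = 2.5/EI and f₁₂ = f₂₁ = 1.25/EI.
Compatibility — zero rotation at each built-in end:
  2.5 M_1 + 1.25 M_2 = 591.9
  1.25 M_1 + 2.5 M_2 = 528.9
Solving the pair gives M_1 = 174.6 kip·ft and M_2 = 124.2 kip·ft (hogging).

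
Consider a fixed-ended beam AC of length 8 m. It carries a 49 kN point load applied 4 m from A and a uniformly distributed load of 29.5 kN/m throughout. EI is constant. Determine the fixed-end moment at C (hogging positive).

M_C = 206.3 kN·m

Take the two fixed-end moments M_A, M_C as redundants; the released structure is the simple span AC.
Simple-span end rotations at A and C under the given loads:
  at A: point load 49 at a = 4: Pab(L + b)/(6LEI) = 196/EI
  at C: point load 49 at a = 4: Pab(L + a)/(6LEI) = 196/EI
  at A: UDL 29.5: wL³/(24EI) = 629.3/EI
  at C: UDL 29.5: wL³/(24EI) = 629.3/EI
  θ_A0 = 825.3/EI,  θ_C0 = 825.3/EI
Flexibility coefficients: a unit moment at one end gives L/(3EI) there and L/(6EI) at the far end, so f₁₁ = f₂₂ = 2.667/EI and f₁₂ = f₂₁ = 1.333/EI.
Compatibility — zero rotation at each built-in end:
  2.667 M_A + 1.333 M_C = 825.3
  1.333 M_A + 2.667 M_C = 825.3
Solving the pair gives M_A = 206.3 kN·m and M_C = 206.3 kN·m (hogging).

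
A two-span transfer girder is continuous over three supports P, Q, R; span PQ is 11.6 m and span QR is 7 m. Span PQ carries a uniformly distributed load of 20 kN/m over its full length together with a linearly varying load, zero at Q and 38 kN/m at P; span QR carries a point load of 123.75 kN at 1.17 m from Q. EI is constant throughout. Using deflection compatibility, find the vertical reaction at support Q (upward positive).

Take M_Q as the redundant. Released structure: two simple spans PQ and QR with a hinge at Q.
Discontinuity in slope at Q on the released structure — sum the simple-span end rotations:
  span PQ: UDL 20: wL³/(24EI) = 1301/EI
  span PQ: triangular load, peak 38: 7w₀L³/(360EI) = 1153/EI
  span QR: point load 123.75 at a = 1.17: Pab(L + b)/(6LEI) = 257.9/EI
  relative rotation θ_0 = (2454 + 257.9)/EI = 2712/EI
A unit hogging moment at Q produces rotation L₁/(3EI) + L₂/(3EI) = 6.2/EI.
Compatibility: M_Q·(L₁+L₂)/(3EI) = θ_0, giving M_Q = 437.4 kN·m (hogging).
Span PQ, ΣM about P with M_Q applied at Q: R_Q^{PQ}·11.6 = 2198 + 437.4, so R_Q^{PQ} = 227.2 kN and R_P = 452.4 − 227.2 = 225.2 kN.
Span QR, ΣM about R: R_Q^{QR}·7 = 721.5 + 437.4, so R_Q^{QR} = 165.6 kN and R_R = 123.8 − 165.6 = -41.8 kN.
R_Q = 227.2 + 165.6 = 392.7 kN.

R_Q = 392.7 kN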